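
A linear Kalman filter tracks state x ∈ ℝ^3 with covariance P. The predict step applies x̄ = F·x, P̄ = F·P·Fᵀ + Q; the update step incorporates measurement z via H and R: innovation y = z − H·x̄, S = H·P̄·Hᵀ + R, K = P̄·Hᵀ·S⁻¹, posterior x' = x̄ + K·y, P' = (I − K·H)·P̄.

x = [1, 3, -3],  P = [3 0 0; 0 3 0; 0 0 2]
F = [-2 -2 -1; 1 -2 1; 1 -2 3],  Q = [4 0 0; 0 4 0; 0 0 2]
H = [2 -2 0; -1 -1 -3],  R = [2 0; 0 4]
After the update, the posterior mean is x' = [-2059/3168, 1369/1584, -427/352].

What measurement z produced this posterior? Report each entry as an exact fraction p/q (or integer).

x̄ = F·x = [-5, -8, -14]
P̄ = F·P·Fᵀ + Q = [30 4 0; 4 21 21; 0 21 35]
S = H·P̄·Hᵀ + R = [174 108; 108 504]
K = P̄·Hᵀ·S⁻¹ = [415/1056 -961/6336; -53/528 -485/3168; -35/352 -161/704]
x' − x̄ = [13781/3168, 14041/1584, 4501/352] = K·y
y = (KᵀK)⁻¹·Kᵀ·(x' − x̄) = [-9, -52]
z = y + H·x̄ = [-9, -52] + [6, 55] = [-3, 3]

z = [-3, 3]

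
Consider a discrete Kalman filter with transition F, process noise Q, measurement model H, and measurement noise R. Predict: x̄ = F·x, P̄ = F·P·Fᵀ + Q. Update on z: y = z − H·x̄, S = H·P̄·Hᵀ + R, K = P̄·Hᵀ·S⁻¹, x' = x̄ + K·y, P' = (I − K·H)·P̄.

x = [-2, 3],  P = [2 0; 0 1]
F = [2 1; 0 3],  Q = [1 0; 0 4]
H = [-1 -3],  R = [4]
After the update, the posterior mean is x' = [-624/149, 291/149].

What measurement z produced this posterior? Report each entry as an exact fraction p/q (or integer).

z = [-1]

x̄ = F·x = [-1, 9]
P̄ = F·P·Fᵀ + Q = [10 3; 3 13]
S = H·P̄·Hᵀ + R = [149]
K = P̄·Hᵀ·S⁻¹ = [-19/149; -42/149]
x' − x̄ = [-475/149, -1050/149] = K·y
y = (KᵀK)⁻¹·Kᵀ·(x' − x̄) = [25]
z = y + H·x̄ = [25] + [-26] = [-1]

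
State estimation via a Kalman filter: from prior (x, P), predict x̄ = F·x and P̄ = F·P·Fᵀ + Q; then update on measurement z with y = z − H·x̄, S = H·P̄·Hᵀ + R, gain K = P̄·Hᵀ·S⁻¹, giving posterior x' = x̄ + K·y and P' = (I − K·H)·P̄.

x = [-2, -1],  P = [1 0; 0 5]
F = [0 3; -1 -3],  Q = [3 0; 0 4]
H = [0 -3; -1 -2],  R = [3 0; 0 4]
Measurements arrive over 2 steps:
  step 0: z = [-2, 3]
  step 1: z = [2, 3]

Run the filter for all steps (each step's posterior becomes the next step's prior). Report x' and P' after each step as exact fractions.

step 0: x' = [-1377/599, 320/599], P' = [2064/599 -310/599; -310/599 575/1797]
step 1: x' = [-5163/145063, -116491/145063], P' = [404088/145063 -51930/145063; -51930/145063 41675/145063]

step 0: x̄ = F·x = [-3, 5]
step 0: P̄ = F·P·Fᵀ + Q = [48 -45; -45 50]
step 0: y = z − H·x̄ = [13, 10]
step 0: S = H·P̄·Hᵀ + R = [453 165; 165 72]
step 0: K = P̄·Hᵀ·S⁻¹ = [310/599 -361/599; -575/1797 -55/1797]
step 0: x' = x̄ + K·y = [-1377/599, 320/599]
step 0: P' = (I − K·H)·P̄ = [2064/599 -310/599; -310/599 575/1797]
step 1: x̄ = F·x = [960/599, 417/599]
step 1: P̄ = F·P·Fᵀ + Q = [3522/599 -795/599; -795/599 4325/599]
step 1: y = z − H·x̄ = [2449/599, 3591/599]
step 1: S = H·P̄·Hᵀ + R = [40722/599 23565/599; 23565/599 20038/599]
step 1: K = P̄·Hᵀ·S⁻¹ = [51930/145063 -75057/145063; -41675/145063 -7855/145063]
step 1: x' = x̄ + K·y = [-5163/145063, -116491/145063]
step 1: P' = (I − K·H)·P̄ = [404088/145063 -51930/145063; -51930/145063 41675/145063]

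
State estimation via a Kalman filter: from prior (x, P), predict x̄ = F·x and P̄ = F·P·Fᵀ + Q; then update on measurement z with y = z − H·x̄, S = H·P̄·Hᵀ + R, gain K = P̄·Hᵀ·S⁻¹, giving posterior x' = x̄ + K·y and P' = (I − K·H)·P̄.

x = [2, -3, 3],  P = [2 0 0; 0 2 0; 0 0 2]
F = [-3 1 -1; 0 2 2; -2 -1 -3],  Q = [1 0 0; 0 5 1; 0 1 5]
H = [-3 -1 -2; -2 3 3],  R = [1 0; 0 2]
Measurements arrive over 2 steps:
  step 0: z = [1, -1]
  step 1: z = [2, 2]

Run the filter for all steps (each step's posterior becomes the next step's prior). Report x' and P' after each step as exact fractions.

step 0: x' = [-160/357, -174/119, 302/357], P' = [26716/26775 11773/2975 -90107/26775; 11773/2975 51846/2975 -43646/2975; -90107/26775 -43646/2975 334114/26775]
step 1: x' = [-695659456/790500607, -32966152/60807739, 471286876/790500607], P' = [176574636/790500607 35802585/60807739 -407038811/790500607; 35802585/60807739 168032400/60807739 -137690576/60807739; -407038811/790500607 -137690576/60807739 1566590596/790500607]

step 0: x̄ = F·x = [-12, 0, -10]
step 0: P̄ = F·P·Fᵀ + Q = [23 0 16; 0 21 -15; 16 -15 33]
step 0: y = z − H·x̄ = [-55, 5]
step 0: S = H·P̄·Hᵀ + R = [493 -68; -68 118]
step 0: K = P̄·Hᵀ·S⁻¹ = [-5891/26775 -173/1575; 127/2975 31/175; -5093/26775 121/1575]
step 0: x' = x̄ + K·y = [-160/357, -174/119, 302/357]
step 0: P' = (I − K·H)·P̄ = [26716/26775 11773/2975 -90107/26775; 11773/2975 51846/2975 -43646/2975; -90107/26775 -43646/2975 334114/26775]
step 1: x̄ = F·x = [-344/357, -440/357, -64/357]
step 1: P̄ = F·P·Fᵀ + Q = [677191/26775 6796/1071 596432/26775; 6796/1071 7771/1071 6719/1071; 596432/26775 6719/1071 700039/26775]
step 1: y = z − H·x̄ = [-886/357, 1538/357]
step 1: S = H·P̄·Hᵀ + R = [17964409/26775 -6403148/26775; -6403148/26775 4638706/26775]
step 1: K = P̄·Hᵀ·S⁻¹ = [-181079891/790500607 -88982445/790500607; -59003/60807739 9710151/60807739; -122087271/790500607 71958473/790500607]
step 1: x' = x̄ + K·y = [-695659456/790500607, -32966152/60807739, 471286876/790500607]
step 1: P' = (I − K·H)·P̄ = [176574636/790500607 35802585/60807739 -407038811/790500607; 35802585/60807739 168032400/60807739 -137690576/60807739; -407038811/790500607 -137690576/60807739 1566590596/790500607]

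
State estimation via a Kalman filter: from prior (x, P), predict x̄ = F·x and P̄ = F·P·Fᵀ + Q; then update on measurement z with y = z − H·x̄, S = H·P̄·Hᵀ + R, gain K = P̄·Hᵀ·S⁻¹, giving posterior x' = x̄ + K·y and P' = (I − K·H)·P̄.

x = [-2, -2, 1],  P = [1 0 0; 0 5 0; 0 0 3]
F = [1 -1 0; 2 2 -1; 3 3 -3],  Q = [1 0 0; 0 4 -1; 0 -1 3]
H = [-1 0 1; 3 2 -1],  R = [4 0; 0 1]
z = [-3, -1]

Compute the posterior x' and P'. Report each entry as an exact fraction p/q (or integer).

x' = [-4236/6167, -10435/6167, -26585/6167]
P' = [14440/6167 -14964/6167 12300/6167; -14964/6167 22781/6167 -1164/6167; 12300/6167 -1164/6167 33676/6167]

x̄ = F·x = [0, -9, -15]
P̄ = F·P·Fᵀ + Q = [7 -8 -12; -8 31 44; -12 44 84]
y = z − H·x̄ = [12, 2]
S = H·P̄·Hᵀ + R = [119 -49; -49 72]
K = P̄·Hᵀ·S⁻¹ = [-535/6167 156/881; 3450/6167 262/881; 5344/6167 128/881]
x' = x̄ + K·y = [-4236/6167, -10435/6167, -26585/6167]
P' = (I − K·H)·P̄ = [14440/6167 -14964/6167 12300/6167; -14964/6167 22781/6167 -1164/6167; 12300/6167 -1164/6167 33676/6167]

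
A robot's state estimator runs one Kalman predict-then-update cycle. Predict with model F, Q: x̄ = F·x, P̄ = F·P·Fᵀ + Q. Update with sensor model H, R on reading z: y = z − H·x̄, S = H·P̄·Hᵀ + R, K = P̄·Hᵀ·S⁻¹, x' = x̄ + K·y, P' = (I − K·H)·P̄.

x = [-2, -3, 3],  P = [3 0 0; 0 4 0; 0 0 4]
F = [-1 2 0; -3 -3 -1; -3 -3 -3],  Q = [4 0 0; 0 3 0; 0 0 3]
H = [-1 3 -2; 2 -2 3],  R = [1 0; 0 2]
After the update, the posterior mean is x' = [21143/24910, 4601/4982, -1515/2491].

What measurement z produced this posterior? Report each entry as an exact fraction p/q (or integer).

x̄ = F·x = [-4, 12, 6]
P̄ = F·P·Fᵀ + Q = [23 -15 -15; -15 70 75; -15 75 102]
S = H·P̄·Hᵀ + R = [192 -118; -118 332]
K = P̄·Hᵀ·S⁻¹ = [-4479/24910 367/12455; 3139/4982 1941/4982; 1341/2491 1422/2491]
x' − x̄ = [120783/24910, -55183/4982, -16461/2491] = K·y
y = (KᵀK)⁻¹·Kᵀ·(x' − x̄) = [-25, 12]
z = y + H·x̄ = [-25, 12] + [28, -14] = [3, -2]

z = [3, -2]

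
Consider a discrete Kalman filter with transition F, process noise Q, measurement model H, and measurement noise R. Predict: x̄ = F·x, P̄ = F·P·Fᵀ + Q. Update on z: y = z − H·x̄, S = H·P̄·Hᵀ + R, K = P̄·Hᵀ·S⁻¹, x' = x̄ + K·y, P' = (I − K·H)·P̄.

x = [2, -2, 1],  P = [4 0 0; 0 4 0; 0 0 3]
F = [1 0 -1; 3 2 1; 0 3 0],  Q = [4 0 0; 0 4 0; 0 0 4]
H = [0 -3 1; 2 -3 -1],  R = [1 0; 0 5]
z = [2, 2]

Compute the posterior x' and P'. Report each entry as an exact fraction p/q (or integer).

x' = [-145183/89799, -37247/29933, -165466/89799]
P' = [616855/89799 66719/29933 584944/89799; 66719/29933 26557/29933 72872/29933; 584944/89799 72872/29933 683800/89799]

x̄ = F·x = [1, 3, -6]
P̄ = F·P·Fᵀ + Q = [11 9 0; 9 59 24; 0 24 40]
y = z − H·x̄ = [17, 3]
S = H·P̄·Hᵀ + R = [428 437; 437 656]
K = P̄·Hᵀ·S⁻¹ = [-15527/89799 9659/89799; -6799/29933 -3821/29933; 27952/89799 -33952/89799]
x' = x̄ + K·y = [-145183/89799, -37247/29933, -165466/89799]
P' = (I − K·H)·P̄ = [616855/89799 66719/29933 584944/89799; 66719/29933 26557/29933 72872/29933; 584944/89799 72872/29933 683800/89799]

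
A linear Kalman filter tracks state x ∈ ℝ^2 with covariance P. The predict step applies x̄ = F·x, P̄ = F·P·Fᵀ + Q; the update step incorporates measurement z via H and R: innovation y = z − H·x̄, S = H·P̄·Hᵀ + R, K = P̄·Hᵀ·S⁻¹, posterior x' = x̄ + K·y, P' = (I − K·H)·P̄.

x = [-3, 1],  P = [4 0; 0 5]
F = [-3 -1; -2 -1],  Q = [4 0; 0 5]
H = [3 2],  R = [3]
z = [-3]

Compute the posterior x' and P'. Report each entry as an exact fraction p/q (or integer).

x' = [-261/860, -843/860]
P' = [1451/860 -1887/860; -1887/860 3039/860]

x̄ = F·x = [8, 5]
P̄ = F·P·Fᵀ + Q = [45 29; 29 26]
y = z − H·x̄ = [-37]
S = H·P̄·Hᵀ + R = [860]
K = P̄·Hᵀ·S⁻¹ = [193/860; 139/860]
x' = x̄ + K·y = [-261/860, -843/860]
P' = (I − K·H)·P̄ = [1451/860 -1887/860; -1887/860 3039/860]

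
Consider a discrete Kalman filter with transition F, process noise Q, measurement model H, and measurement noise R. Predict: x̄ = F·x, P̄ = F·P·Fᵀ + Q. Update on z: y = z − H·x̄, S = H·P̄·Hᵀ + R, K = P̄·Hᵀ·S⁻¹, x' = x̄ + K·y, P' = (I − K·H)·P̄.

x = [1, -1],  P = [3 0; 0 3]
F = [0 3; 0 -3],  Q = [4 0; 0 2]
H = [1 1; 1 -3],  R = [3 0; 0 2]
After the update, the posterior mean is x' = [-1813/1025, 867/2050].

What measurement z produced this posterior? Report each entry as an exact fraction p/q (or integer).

x̄ = F·x = [-3, 3]
P̄ = F·P·Fᵀ + Q = [31 -27; -27 29]
S = H·P̄·Hᵀ + R = [9 -2; -2 456]
K = P̄·Hᵀ·S⁻¹ = [512/1025 254/1025; 171/1025 -511/2050]
x' − x̄ = [1262/1025, -5283/2050] = K·y
y = (KᵀK)⁻¹·Kᵀ·(x' − x̄) = [-2, 9]
z = y + H·x̄ = [-2, 9] + [0, -12] = [-2, -3]

z = [-2, -3]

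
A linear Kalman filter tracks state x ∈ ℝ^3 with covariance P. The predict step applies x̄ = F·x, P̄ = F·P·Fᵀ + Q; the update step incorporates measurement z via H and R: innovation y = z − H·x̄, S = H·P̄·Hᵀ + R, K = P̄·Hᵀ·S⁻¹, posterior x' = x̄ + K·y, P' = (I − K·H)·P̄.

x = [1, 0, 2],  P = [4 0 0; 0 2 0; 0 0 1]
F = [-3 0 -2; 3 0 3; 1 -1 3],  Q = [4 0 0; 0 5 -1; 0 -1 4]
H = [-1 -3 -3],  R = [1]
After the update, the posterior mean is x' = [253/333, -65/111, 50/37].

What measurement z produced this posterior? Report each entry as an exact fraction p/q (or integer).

x̄ = F·x = [-7, 9, 7]
P̄ = F·P·Fᵀ + Q = [44 -42 -18; -42 50 20; -18 20 19]
S = H·P̄·Hᵀ + R = [666]
K = P̄·Hᵀ·S⁻¹ = [68/333; -28/111; -11/74]
x' − x̄ = [2584/333, -1064/111, -209/37] = K·y
y = (KᵀK)⁻¹·Kᵀ·(x' − x̄) = [38]
z = y + H·x̄ = [38] + [-41] = [-3]

z = [-3]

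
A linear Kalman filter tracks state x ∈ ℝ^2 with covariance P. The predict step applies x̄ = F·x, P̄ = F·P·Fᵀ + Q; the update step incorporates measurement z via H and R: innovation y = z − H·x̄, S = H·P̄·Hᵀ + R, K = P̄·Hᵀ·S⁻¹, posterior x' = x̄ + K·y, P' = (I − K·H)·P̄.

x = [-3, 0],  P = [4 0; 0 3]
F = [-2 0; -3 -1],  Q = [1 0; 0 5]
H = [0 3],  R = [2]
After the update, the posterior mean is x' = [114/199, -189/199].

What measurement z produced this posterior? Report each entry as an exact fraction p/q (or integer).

z = [-3]

x̄ = F·x = [6, 9]
P̄ = F·P·Fᵀ + Q = [17 24; 24 44]
S = H·P̄·Hᵀ + R = [398]
K = P̄·Hᵀ·S⁻¹ = [36/199; 66/199]
x' − x̄ = [-1080/199, -1980/199] = K·y
y = (KᵀK)⁻¹·Kᵀ·(x' − x̄) = [-30]
z = y + H·x̄ = [-30] + [27] = [-3]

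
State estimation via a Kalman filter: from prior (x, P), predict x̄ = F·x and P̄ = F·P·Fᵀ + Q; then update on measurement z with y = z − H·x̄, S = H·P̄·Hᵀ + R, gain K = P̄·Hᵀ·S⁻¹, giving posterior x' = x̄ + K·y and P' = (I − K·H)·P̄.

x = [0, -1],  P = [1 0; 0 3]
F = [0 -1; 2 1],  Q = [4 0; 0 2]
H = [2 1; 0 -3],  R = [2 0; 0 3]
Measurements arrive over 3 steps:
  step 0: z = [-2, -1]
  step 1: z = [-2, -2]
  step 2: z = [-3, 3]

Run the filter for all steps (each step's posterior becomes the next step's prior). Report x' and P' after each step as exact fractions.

step 0: x' = [-244/243, 22/81], P' = [392/729 -38/243; -38/243 26/81]
step 1: x' = [-100662/89527, 39842/89527], P' = [45556/89527 -12122/89527; -12122/89527 27036/89527]
step 2: x' = [-4902376/5407331, -11688967/10814662], P' = [2750792/5407331 -732316/5407331; -732316/5407331 1631753/5407331]

step 0: x̄ = F·x = [1, -1]
step 0: P̄ = F·P·Fᵀ + Q = [7 -3; -3 9]
step 0: y = z − H·x̄ = [-3, -4]
step 0: S = H·P̄·Hᵀ + R = [27 -9; -9 84]
step 0: K = P̄·Hᵀ·S⁻¹ = [335/729 38/243; 1/243 -26/81]
step 0: x' = x̄ + K·y = [-244/243, 22/81]
step 0: P' = (I − K·H)·P̄ = [392/729 -38/243; -38/243 26/81]
step 1: x̄ = F·x = [-22/81, -422/243]
step 1: P̄ = F·P·Fᵀ + Q = [350/81 -2/243; -2/243 2804/729]
step 1: y = z − H·x̄ = [68/243, -584/81]
step 1: S = H·P̄·Hᵀ + R = [16838/729 -2792/243; -2792/243 3047/81]
step 1: K = P̄·Hᵀ·S⁻¹ = [39495/89527 12122/89527; 1396/89527 -27036/89527]
step 1: x' = x̄ + K·y = [-100662/89527, 39842/89527]
step 1: P' = (I − K·H)·P̄ = [45556/89527 -12122/89527; -12122/89527 27036/89527]
step 2: x̄ = F·x = [-39842/89527, -161482/89527]
step 2: P̄ = F·P·Fᵀ + Q = [385144/89527 -2792/89527; -2792/89527 339826/89527]
step 2: y = z − H·x̄ = [-27415/89527, -215865/89527]
step 2: S = H·P̄·Hᵀ + R = [2048288/89527 -1002726/89527; -1002726/89527 3327015/89527]
step 2: K = P̄·Hᵀ·S⁻¹ = [2384634/5407331 732316/5407331; 167121/10814662 -1631753/5407331]
step 2: x' = x̄ + K·y = [-4902376/5407331, -11688967/10814662]
step 2: P' = (I − K·H)·P̄ = [2750792/5407331 -732316/5407331; -732316/5407331 1631753/5407331]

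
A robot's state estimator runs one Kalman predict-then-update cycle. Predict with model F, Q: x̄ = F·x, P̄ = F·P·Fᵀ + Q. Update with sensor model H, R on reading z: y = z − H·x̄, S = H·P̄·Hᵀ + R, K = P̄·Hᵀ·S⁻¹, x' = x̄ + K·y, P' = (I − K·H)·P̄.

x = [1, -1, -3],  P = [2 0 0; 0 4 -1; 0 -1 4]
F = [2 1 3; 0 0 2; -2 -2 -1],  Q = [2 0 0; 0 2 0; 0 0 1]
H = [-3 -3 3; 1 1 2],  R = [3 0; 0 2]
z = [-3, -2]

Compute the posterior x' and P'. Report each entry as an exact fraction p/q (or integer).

x' = [16682/18623, -17426/18623, -18781/18623]
P' = [26968/18623 -23942/18623 142/18623; -23942/18623 83210/55869 7624/55869; 142/18623 7624/55869 14225/55869]

x̄ = F·x = [-8, -6, 3]
P̄ = F·P·Fᵀ + Q = [44 22 -21; 22 18 -4; -21 -4 25]
y = z − H·x̄ = [-54, 6]
S = H·P̄·Hᵀ + R = [1632 -93; -93 108]
K = P̄·Hᵀ·S⁻¹ = [-2884/18623 1655/18623; -3760/55869 13316/55869; 6175/55869 18250/55869]
x' = x̄ + K·y = [16682/18623, -17426/18623, -18781/18623]
P' = (I − K·H)·P̄ = [26968/18623 -23942/18623 142/18623; -23942/18623 83210/55869 7624/55869; 142/18623 7624/55869 14225/55869]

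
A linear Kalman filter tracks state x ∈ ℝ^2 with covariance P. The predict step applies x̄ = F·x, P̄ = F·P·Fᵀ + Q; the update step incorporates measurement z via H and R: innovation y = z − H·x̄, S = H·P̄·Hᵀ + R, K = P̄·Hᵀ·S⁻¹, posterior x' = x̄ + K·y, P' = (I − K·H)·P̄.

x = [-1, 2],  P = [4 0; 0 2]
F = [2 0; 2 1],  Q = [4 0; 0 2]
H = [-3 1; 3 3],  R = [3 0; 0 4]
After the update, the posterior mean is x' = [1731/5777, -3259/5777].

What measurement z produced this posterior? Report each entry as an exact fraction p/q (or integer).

z = [-2, -1]

x̄ = F·x = [-2, 0]
P̄ = F·P·Fᵀ + Q = [20 16; 16 20]
S = H·P̄·Hᵀ + R = [107 -216; -216 652]
K = P̄·Hᵀ·S⁻¹ = [-1340/5777 513/5777; 1268/5777 1377/5777]
x' − x̄ = [13285/5777, -3259/5777] = K·y
y = (KᵀK)⁻¹·Kᵀ·(x' − x̄) = [-8, 5]
z = y + H·x̄ = [-8, 5] + [6, -6] = [-2, -1]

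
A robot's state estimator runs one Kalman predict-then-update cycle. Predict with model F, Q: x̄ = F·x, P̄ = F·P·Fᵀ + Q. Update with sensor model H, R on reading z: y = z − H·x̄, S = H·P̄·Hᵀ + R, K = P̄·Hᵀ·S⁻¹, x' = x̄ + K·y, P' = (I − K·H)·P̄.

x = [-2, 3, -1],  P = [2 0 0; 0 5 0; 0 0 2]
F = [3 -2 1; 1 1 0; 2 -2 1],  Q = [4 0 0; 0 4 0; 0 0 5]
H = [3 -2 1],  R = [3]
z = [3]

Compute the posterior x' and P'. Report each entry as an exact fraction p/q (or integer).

x̄ = F·x = [-13, 1, -11]
P̄ = F·P·Fᵀ + Q = [44 -4 34; -4 11 -6; 34 -6 35]
y = z − H·x̄ = [55]
S = H·P̄·Hᵀ + R = [754]
K = P̄·Hᵀ·S⁻¹ = [3/13; -20/377; 149/754]
x' = x̄ + K·y = [-4/13, -723/377, -99/754]
P' = (I − K·H)·P̄ = [50/13 68/13 -5/13; 68/13 3347/377 718/377; -5/13 718/377 4189/754]

x' = [-4/13, -723/377, -99/754]
P' = [50/13 68/13 -5/13; 68/13 3347/377 718/377; -5/13 718/377 4189/754]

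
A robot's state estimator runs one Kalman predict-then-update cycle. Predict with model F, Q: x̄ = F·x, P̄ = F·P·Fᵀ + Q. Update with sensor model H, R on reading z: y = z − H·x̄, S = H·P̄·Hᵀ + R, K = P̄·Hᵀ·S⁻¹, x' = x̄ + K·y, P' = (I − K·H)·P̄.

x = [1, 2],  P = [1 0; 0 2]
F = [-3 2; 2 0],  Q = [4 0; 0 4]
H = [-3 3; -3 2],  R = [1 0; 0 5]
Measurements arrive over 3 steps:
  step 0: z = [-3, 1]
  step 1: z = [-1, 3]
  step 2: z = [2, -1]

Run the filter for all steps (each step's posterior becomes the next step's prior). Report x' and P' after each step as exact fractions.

step 0: x' = [1009/3331, -1726/3331], P' = [6573/3331 6702/3331; 6702/3331 7168/3331]
step 1: x' = [-3454269/2051087, -11761454/6153261], P' = [3279067/2051087 3355898/2051087; 3355898/2051087 10924856/6153261]
step 2: x' = [950057374/9880370751, 2081475156/3293456917], P' = [15734074813/9880370751 5364996994/3293456917; 5364996994/3293456917 5820280656/3293456917]

step 0: x̄ = F·x = [1, 2]
step 0: P̄ = F·P·Fᵀ + Q = [21 -6; -6 8]
step 0: y = z − H·x̄ = [-6, 0]
step 0: S = H·P̄·Hᵀ + R = [370 327; 327 298]
step 0: K = P̄·Hᵀ·S⁻¹ = [387/3331 -1263/3331; 1398/3331 -1154/3331]
step 0: x' = x̄ + K·y = [1009/3331, -1726/3331]
step 0: P' = (I − K·H)·P̄ = [6573/3331 6702/3331; 6702/3331 7168/3331]
step 1: x̄ = F·x = [-6479/3331, 2018/3331]
step 1: P̄ = F·P·Fᵀ + Q = [20729/3331 -12630/3331; -12630/3331 39616/3331]
step 1: y = z − H·x̄ = [-28822/3331, -13480/3331]
step 1: S = H·P̄·Hᵀ + R = [773776/3331 613707/3331; 613707/3331 513240/3331]
step 1: K = P̄·Hᵀ·S⁻¹ = [230493/2051087 -625081/2051087; 857162/2051087 -1670674/6153261]
step 1: x' = x̄ + K·y = [-3454269/2051087, -11761454/6153261]
step 1: P' = (I − K·H)·P̄ = [3279067/2051087 3355898/2051087; 3355898/2051087 10924856/6153261]
step 2: x̄ = F·x = [7565513/6153261, -6908538/2051087]
step 2: P̄ = F·P·Fᵀ + Q = [36034949/6153261 -6250810/2051087; -6250810/2051087 21320616/2051087]
step 2: y = z − H·x̄ = [32393301/2051087, 19331502/2051087]
step 2: S = H·P̄·Hᵀ + R = [414556058/2051087 329790693/2051087; 329790693/2051087 278652466/2051087]
step 2: K = P̄·Hᵀ·S⁻¹ = [360916169/3293456917 -1000816165/3293456917; 1365850986/3293456917 -890885934/3293456917]
step 2: x' = x̄ + K·y = [950057374/9880370751, 2081475156/3293456917]
step 2: P' = (I − K·H)·P̄ = [15734074813/9880370751 5364996994/3293456917; 5364996994/3293456917 5820280656/3293456917]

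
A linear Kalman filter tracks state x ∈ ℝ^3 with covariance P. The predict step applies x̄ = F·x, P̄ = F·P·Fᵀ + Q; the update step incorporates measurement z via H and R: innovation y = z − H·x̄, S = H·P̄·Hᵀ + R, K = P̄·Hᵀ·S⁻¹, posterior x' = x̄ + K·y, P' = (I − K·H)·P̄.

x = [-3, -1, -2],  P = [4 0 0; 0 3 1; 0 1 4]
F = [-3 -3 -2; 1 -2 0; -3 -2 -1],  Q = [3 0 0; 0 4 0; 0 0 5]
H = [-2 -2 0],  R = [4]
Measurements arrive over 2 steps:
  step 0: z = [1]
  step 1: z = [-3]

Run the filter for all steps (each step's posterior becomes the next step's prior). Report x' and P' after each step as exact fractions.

step 0: x̄ = F·x = [16, -1, 13]
step 0: P̄ = F·P·Fᵀ + Q = [94 10 69; 10 20 2; 69 2 61]
step 0: y = z − H·x̄ = [31]
step 0: S = H·P̄·Hᵀ + R = [540]
step 0: K = P̄·Hᵀ·S⁻¹ = [-52/135; -1/9; -71/270]
step 0: x' = x̄ + K·y = [548/135, -40/9, 1309/270]
step 0: P' = (I − K·H)·P̄ = [1874/135 -118/9 1931/135; -118/9 40/3 -124/9; 1931/135 -124/9 3194/135]
step 1: x̄ = F·x = [-1153/135, 1748/135, -2197/270]
step 1: P̄ = F·P·Fᵀ + Q = [15239/135 -11434/135 11863/135; -11434/135 16694/135 -11153/135; 11863/135 -11153/135 10841/135]
step 1: y = z − H·x̄ = [157/27]
step 1: S = H·P̄·Hᵀ + R = [7360/27]
step 1: K = P̄·Hᵀ·S⁻¹ = [-761/3680; -263/920; -71/1840]
step 1: x' = x̄ + K·y = [-7171/736, 10383/920, -3077/368]
step 1: P' = (I − K·H)·P̄ = [186253/1840 -46373/460 78843/920; -46373/460 11659/115 -19693/230; 78843/920 -19693/230 36753/460]

step 0: x' = [548/135, -40/9, 1309/270], P' = [1874/135 -118/9 1931/135; -118/9 40/3 -124/9; 1931/135 -124/9 3194/135]
step 1: x' = [-7171/736, 10383/920, -3077/368], P' = [186253/1840 -46373/460 78843/920; -46373/460 11659/115 -19693/230; 78843/920 -19693/230 36753/460]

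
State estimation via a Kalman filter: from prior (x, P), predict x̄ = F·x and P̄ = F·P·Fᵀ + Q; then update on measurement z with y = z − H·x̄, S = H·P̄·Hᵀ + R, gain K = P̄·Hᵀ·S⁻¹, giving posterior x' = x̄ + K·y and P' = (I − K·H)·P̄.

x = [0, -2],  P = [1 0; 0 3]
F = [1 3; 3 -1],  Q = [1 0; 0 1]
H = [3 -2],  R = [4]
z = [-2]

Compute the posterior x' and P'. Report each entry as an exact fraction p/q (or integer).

x̄ = F·x = [-6, 2]
P̄ = F·P·Fᵀ + Q = [29 -6; -6 13]
y = z − H·x̄ = [20]
S = H·P̄·Hᵀ + R = [389]
K = P̄·Hᵀ·S⁻¹ = [99/389; -44/389]
x' = x̄ + K·y = [-354/389, -102/389]
P' = (I − K·H)·P̄ = [1480/389 2022/389; 2022/389 3121/389]

x' = [-354/389, -102/389]
P' = [1480/389 2022/389; 2022/389 3121/389]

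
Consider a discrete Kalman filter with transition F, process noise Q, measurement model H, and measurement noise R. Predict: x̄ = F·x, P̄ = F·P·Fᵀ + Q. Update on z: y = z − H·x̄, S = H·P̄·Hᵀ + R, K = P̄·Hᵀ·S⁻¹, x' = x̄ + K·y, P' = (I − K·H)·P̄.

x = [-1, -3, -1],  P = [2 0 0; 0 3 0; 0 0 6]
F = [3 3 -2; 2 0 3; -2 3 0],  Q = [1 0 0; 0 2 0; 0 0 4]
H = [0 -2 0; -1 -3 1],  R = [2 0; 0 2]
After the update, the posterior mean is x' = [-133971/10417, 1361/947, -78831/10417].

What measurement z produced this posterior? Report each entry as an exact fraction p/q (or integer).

z = [-3, 1]

x̄ = F·x = [-10, -5, -7]
P̄ = F·P·Fᵀ + Q = [70 -24 15; -24 64 -8; 15 -8 39]
S = H·P̄·Hᵀ + R = [258 352; 352 561]
K = P̄·Hᵀ·S⁻¹ = [952/947 -6255/10417; -448/947 -16/947; -360/947 3376/10417]
x' − x̄ = [-29801/10417, 6096/947, -5912/10417] = K·y
y = (KᵀK)⁻¹·Kᵀ·(x' − x̄) = [-13, -17]
z = y + H·x̄ = [-13, -17] + [10, 18] = [-3, 1]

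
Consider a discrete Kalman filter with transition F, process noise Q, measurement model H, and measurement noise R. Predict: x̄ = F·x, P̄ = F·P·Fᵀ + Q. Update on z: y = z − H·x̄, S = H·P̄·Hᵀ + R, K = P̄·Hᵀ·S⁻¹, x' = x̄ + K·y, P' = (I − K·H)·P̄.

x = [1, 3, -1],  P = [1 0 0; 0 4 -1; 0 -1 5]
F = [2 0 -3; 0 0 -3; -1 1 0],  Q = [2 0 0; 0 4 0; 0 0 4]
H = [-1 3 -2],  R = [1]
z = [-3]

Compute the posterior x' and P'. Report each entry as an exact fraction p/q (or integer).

x' = [889/227, 393/227, 484/227]
P' = [4853/227 2343/227 1047/227; 2343/227 1907/227 1641/227; 1047/227 1641/227 1943/227]

x̄ = F·x = [5, 3, 2]
P̄ = F·P·Fᵀ + Q = [51 45 1; 45 49 3; 1 3 9]
y = z − H·x̄ = [-3]
S = H·P̄·Hᵀ + R = [227]
K = P̄·Hᵀ·S⁻¹ = [82/227; 96/227; -10/227]
x' = x̄ + K·y = [889/227, 393/227, 484/227]
P' = (I − K·H)·P̄ = [4853/227 2343/227 1047/227; 2343/227 1907/227 1641/227; 1047/227 1641/227 1943/227]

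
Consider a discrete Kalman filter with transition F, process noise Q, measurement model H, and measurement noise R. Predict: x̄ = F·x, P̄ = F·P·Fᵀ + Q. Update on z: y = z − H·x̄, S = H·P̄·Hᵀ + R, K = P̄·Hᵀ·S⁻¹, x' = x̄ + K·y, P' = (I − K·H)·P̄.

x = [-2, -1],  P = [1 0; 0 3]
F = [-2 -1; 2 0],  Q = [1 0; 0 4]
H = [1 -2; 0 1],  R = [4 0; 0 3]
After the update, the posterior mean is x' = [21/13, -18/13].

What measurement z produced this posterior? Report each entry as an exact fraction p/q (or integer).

z = [3, -3]

x̄ = F·x = [5, -4]
P̄ = F·P·Fᵀ + Q = [8 -4; -4 8]
S = H·P̄·Hᵀ + R = [60 -20; -20 11]
K = P̄·Hᵀ·S⁻¹ = [24/65 4/13; -3/13 4/13]
x' − x̄ = [-44/13, 34/13] = K·y
y = (KᵀK)⁻¹·Kᵀ·(x' − x̄) = [-10, 1]
z = y + H·x̄ = [-10, 1] + [13, -4] = [3, -3]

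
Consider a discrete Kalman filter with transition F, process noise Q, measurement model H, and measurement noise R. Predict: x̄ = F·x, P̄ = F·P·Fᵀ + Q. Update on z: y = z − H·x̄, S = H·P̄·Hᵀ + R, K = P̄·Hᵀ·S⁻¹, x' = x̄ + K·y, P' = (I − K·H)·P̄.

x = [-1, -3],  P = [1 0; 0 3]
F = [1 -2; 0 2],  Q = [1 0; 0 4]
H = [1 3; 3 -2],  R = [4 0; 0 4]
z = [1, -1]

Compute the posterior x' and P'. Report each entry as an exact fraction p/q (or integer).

x̄ = F·x = [5, -6]
P̄ = F·P·Fᵀ + Q = [14 -12; -12 16]
y = z − H·x̄ = [14, -28]
S = H·P̄·Hᵀ + R = [90 -138; -138 338]
K = P̄·Hᵀ·S⁻¹ = [209/1422 121/474; 58/237 -8/79]
x' = x̄ + K·y = [-64/711, 62/237]
P' = (I − K·H)·P̄ = [274/711 16/237; 16/237 24/79]

x' = [-64/711, 62/237]
P' = [274/711 16/237; 16/237 24/79]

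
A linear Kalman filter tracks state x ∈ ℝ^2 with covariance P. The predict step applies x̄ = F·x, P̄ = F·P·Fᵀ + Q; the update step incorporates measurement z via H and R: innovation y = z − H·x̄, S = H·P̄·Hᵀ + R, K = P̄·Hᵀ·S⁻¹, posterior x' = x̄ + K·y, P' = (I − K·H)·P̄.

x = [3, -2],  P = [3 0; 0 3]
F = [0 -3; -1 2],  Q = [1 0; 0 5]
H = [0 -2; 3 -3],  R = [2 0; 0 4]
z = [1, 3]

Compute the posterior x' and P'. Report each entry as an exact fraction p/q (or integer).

x̄ = F·x = [6, -7]
P̄ = F·P·Fᵀ + Q = [28 -18; -18 20]
y = z − H·x̄ = [-13, -36]
S = H·P̄·Hᵀ + R = [82 228; 228 760]
K = P̄·Hᵀ·S⁻¹ = [-27/68 777/2584; -29/68 -3/136]
x' = x̄ + K·y = [435/1292, -45/68]
P' = (I − K·H)·P̄ = [1031/1292 27/68; 27/68 29/68]

x' = [435/1292, -45/68]
P' = [1031/1292 27/68; 27/68 29/68]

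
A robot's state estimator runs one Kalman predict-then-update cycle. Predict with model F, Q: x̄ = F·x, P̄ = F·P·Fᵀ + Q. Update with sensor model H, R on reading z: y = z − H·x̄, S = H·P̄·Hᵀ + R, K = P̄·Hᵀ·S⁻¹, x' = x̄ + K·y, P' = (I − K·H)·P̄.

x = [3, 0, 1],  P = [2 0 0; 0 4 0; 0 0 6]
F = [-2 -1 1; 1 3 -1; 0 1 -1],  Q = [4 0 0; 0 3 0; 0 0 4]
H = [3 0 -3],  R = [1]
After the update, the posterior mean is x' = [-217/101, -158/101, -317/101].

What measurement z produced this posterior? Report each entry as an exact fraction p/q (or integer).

z = [3]

x̄ = F·x = [-5, 2, -1]
P̄ = F·P·Fᵀ + Q = [22 -22 -10; -22 47 18; -10 18 14]
S = H·P̄·Hᵀ + R = [505]
K = P̄·Hᵀ·S⁻¹ = [96/505; -24/101; -72/505]
x' − x̄ = [288/101, -360/101, -216/101] = K·y
y = (KᵀK)⁻¹·Kᵀ·(x' − x̄) = [15]
z = y + H·x̄ = [15] + [-12] = [3]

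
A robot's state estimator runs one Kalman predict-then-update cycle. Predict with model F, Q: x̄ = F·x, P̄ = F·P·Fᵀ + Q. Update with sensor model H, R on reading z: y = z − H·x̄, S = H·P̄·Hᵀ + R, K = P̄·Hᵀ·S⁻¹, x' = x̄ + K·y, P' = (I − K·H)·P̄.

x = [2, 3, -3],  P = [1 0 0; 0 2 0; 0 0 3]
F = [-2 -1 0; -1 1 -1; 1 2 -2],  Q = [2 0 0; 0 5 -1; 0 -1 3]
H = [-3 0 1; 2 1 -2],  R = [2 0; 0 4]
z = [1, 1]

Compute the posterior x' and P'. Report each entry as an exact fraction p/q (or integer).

x̄ = F·x = [-7, 4, 14]
P̄ = F·P·Fᵀ + Q = [8 0 -6; 0 11 8; -6 8 24]
y = z − H·x̄ = [-34, 39]
S = H·P̄·Hᵀ + R = [134 -136; -136 159]
K = P̄·Hᵀ·S⁻¹ = [-481/1405 -164/1405; 296/1405 209/1405; -197/1405 -628/1405]
x' = x̄ + K·y = [123/1405, 3707/1405, 1876/1405]
P' = (I − K·H)·P̄ = [1402/1405 3028/1405 3244/1405; 3028/1405 14132/1405 9676/1405; 3244/1405 9676/1405 9338/1405]

x' = [123/1405, 3707/1405, 1876/1405]
P' = [1402/1405 3028/1405 3244/1405; 3028/1405 14132/1405 9676/1405; 3244/1405 9676/1405 9338/1405]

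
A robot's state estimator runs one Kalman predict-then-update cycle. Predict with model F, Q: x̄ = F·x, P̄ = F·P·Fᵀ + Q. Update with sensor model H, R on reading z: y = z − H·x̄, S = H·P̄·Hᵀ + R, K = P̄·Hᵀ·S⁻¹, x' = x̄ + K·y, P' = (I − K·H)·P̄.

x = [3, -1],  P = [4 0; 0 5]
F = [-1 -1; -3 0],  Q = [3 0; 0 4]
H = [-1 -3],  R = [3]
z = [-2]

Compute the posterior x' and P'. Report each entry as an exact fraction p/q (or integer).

x' = [198/149, 23/149]
P' = [1020/149 -324/149; -324/149 152/149]

x̄ = F·x = [-2, -9]
P̄ = F·P·Fᵀ + Q = [12 12; 12 40]
y = z − H·x̄ = [-31]
S = H·P̄·Hᵀ + R = [447]
K = P̄·Hᵀ·S⁻¹ = [-16/149; -44/149]
x' = x̄ + K·y = [198/149, 23/149]
P' = (I − K·H)·P̄ = [1020/149 -324/149; -324/149 152/149]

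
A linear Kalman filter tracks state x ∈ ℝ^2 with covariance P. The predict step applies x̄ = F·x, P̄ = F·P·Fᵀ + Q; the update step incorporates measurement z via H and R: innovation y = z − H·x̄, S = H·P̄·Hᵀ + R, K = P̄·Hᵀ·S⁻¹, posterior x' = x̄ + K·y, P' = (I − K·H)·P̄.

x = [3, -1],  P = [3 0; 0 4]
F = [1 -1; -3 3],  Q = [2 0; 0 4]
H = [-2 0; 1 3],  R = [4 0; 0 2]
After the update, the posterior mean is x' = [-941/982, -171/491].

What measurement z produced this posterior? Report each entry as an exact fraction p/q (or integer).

z = [3, -2]

x̄ = F·x = [4, -12]
P̄ = F·P·Fᵀ + Q = [9 -21; -21 67]
S = H·P̄·Hᵀ + R = [40 108; 108 488]
K = P̄·Hᵀ·S⁻¹ = [-369/982 -27/982; 66/491 333/982]
x' − x̄ = [-4869/982, 5721/491] = K·y
y = (KᵀK)⁻¹·Kᵀ·(x' − x̄) = [11, 30]
z = y + H·x̄ = [11, 30] + [-8, -32] = [3, -2]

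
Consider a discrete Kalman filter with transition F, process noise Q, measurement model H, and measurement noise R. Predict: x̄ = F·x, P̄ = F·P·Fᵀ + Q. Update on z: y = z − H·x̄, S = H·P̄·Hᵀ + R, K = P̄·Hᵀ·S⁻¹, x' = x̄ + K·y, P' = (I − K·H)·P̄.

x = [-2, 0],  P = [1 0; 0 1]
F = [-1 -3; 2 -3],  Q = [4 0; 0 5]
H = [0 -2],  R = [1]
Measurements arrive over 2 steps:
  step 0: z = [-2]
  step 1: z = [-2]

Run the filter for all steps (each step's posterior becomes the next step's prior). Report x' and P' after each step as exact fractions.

step 0: x' = [286/73, 68/73], P' = [826/73 7/73; 7/73 18/73]
step 1: x' = [-76670/15061, 15356/15061], P' = [147646/15061 -1511/15061; -1511/15061 3747/15061]

step 0: x̄ = F·x = [2, -4]
step 0: P̄ = F·P·Fᵀ + Q = [14 7; 7 18]
step 0: y = z − H·x̄ = [-10]
step 0: S = H·P̄·Hᵀ + R = [73]
step 0: K = P̄·Hᵀ·S⁻¹ = [-14/73; -36/73]
step 0: x' = x̄ + K·y = [286/73, 68/73]
step 0: P' = (I − K·H)·P̄ = [826/73 7/73; 7/73 18/73]
step 1: x̄ = F·x = [-490/73, 368/73]
step 1: P̄ = F·P·Fᵀ + Q = [1322/73 -1511/73; -1511/73 3747/73]
step 1: y = z − H·x̄ = [590/73]
step 1: S = H·P̄·Hᵀ + R = [15061/73]
step 1: K = P̄·Hᵀ·S⁻¹ = [3022/15061; -7494/15061]
step 1: x' = x̄ + K·y = [-76670/15061, 15356/15061]
step 1: P' = (I − K·H)·P̄ = [147646/15061 -1511/15061; -1511/15061 3747/15061]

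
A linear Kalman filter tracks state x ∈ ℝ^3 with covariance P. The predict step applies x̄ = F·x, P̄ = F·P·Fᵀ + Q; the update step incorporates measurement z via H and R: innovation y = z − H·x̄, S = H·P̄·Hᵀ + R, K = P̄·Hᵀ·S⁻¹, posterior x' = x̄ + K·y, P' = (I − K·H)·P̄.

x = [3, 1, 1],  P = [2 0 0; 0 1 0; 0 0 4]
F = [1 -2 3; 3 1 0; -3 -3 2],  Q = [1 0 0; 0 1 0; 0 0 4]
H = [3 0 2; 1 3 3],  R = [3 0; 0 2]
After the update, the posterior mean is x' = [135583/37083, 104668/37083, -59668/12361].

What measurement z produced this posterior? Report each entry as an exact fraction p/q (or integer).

z = [2, -3]

x̄ = F·x = [4, 10, -10]
P̄ = F·P·Fᵀ + Q = [43 4 24; 4 20 -21; 24 -21 47]
S = H·P̄·Hᵀ + R = [866 585; 585 438]
K = P̄·Hᵀ·S⁻¹ = [1077/12361 6437/37083; -4575/12361 18416/37083; 4346/12361 -2926/12361]
x' − x̄ = [-12749/37083, -266162/37083, 63942/12361] = K·y
y = (KᵀK)⁻¹·Kᵀ·(x' − x̄) = [10, -7]
z = y + H·x̄ = [10, -7] + [-8, 4] = [2, -3]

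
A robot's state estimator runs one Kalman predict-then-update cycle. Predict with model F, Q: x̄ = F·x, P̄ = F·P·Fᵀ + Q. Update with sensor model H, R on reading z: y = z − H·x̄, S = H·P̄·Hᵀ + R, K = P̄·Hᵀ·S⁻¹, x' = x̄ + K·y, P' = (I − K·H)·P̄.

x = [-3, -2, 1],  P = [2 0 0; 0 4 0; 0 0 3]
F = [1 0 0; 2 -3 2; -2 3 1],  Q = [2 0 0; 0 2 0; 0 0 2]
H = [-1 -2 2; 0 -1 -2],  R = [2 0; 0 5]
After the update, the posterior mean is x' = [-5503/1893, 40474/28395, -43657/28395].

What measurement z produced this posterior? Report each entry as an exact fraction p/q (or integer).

z = [-3, 2]

x̄ = F·x = [-3, 2, 1]
P̄ = F·P·Fᵀ + Q = [4 4 -4; 4 58 -38; -4 -38 49]
S = H·P̄·Hᵀ + R = [770 -160; -160 107]
K = P̄·Hᵀ·S⁻¹ = [-50/1893 -4/1893; -9046/28395 -1750/5679; 4723/28395 -1772/5679]
x' − x̄ = [176/1893, -16316/28395, -72052/28395] = K·y
y = (KᵀK)⁻¹·Kᵀ·(x' − x̄) = [-4, 6]
z = y + H·x̄ = [-4, 6] + [1, -4] = [-3, 2]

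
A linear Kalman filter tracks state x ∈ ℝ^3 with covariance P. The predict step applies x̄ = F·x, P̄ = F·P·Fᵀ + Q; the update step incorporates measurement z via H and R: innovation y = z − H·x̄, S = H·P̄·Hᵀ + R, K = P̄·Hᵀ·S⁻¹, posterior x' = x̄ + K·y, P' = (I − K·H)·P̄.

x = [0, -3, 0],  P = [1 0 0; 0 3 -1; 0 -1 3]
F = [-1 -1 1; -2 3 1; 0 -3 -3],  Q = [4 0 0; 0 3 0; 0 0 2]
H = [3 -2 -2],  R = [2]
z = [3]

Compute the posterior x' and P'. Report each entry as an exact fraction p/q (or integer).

x' = [519/275, -2283/275, 2643/275]
P' = [974/275 -18/275 1428/275; -18/275 7501/275 -7496/275; 1428/275 -7496/275 9666/275]

x̄ = F·x = [3, -9, 9]
P̄ = F·P·Fᵀ + Q = [13 -6 0; -6 31 -24; 0 -24 38]
y = z − H·x̄ = [-6]
S = H·P̄·Hᵀ + R = [275]
K = P̄·Hᵀ·S⁻¹ = [51/275; -32/275; -28/275]
x' = x̄ + K·y = [519/275, -2283/275, 2643/275]
P' = (I − K·H)·P̄ = [974/275 -18/275 1428/275; -18/275 7501/275 -7496/275; 1428/275 -7496/275 9666/275]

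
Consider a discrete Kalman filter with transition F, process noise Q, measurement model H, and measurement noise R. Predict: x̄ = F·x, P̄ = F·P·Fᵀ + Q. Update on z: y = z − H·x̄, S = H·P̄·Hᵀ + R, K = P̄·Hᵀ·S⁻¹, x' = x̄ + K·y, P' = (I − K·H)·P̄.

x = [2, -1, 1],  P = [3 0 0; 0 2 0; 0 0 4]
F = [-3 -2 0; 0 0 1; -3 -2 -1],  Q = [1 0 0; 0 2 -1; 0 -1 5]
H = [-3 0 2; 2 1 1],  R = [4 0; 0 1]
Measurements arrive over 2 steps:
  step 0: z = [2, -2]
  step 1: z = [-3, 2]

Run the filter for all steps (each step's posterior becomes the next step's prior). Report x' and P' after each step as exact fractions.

step 0: x' = [-16024/16691, 7231/16691, -9405/16691], P' = [7456/16691 -18364/16691 8526/16691; -18364/16691 69622/16691 -33840/16691; 8526/16691 -33840/16691 24193/16691]
step 1: x' = [10015961/8626843, -17193872/25880529, 11389465/25880529], P' = [2562068/8626843 -4818466/8626843 1997236/8626843; -4818466/8626843 113848387/51761058 -26189083/25880529; 1997236/8626843 -26189083/25880529 23973842/25880529]

step 0: x̄ = F·x = [-4, 1, -5]
step 0: P̄ = F·P·Fᵀ + Q = [36 0 35; 0 6 -5; 35 -5 44]
step 0: y = z − H·x̄ = [0, 10]
step 0: S = H·P̄·Hᵀ + R = [84 -103; -103 325]
step 0: K = P̄·Hᵀ·S⁻¹ = [-1329/16691 5074/16691; -3147/16691 -946/16691; 5702/16691 7405/16691]
step 0: x' = x̄ + K·y = [-16024/16691, 7231/16691, -9405/16691]
step 0: P' = (I − K·H)·P̄ = [7456/16691 -18364/16691 8526/16691; -18364/16691 69622/16691 -33840/16691; 8526/16691 -33840/16691 24193/16691]
step 1: x̄ = F·x = [33610/16691, -9405/16691, 43015/16691]
step 1: P̄ = F·P·Fᵀ + Q = [141915/16691 42102/16691 83122/16691; 42102/16691 57575/16691 1218/16691; 83122/16691 1218/16691 148668/16691]
step 1: y = z − H·x̄ = [-35273/16691, -67448/16691]
step 1: S = H·P̄·Hᵀ + R = [941207/16691 -594902/16691; -594902/16691 1293926/16691]
step 1: K = P̄·Hᵀ·S⁻¹ = [-922933/8626843 2302906/8626843; -2252993/25880529 3648629/51761058; 7493140/25880529 9768175/25880529]
step 1: x' = x̄ + K·y = [10015961/8626843, -17193872/25880529, 11389465/25880529]
step 1: P' = (I − K·H)·P̄ = [2562068/8626843 -4818466/8626843 1997236/8626843; -4818466/8626843 113848387/51761058 -26189083/25880529; 1997236/8626843 -26189083/25880529 23973842/25880529]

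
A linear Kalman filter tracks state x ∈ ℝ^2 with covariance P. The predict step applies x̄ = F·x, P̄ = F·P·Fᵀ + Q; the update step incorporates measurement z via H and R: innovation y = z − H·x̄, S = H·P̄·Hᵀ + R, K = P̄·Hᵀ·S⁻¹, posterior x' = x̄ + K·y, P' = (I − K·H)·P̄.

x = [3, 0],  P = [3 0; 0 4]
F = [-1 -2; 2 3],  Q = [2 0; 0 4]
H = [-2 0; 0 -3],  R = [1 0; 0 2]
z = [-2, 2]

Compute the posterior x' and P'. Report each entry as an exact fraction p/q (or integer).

x̄ = F·x = [-3, 6]
P̄ = F·P·Fᵀ + Q = [21 -30; -30 52]
y = z − H·x̄ = [-8, 20]
S = H·P̄·Hᵀ + R = [85 -180; -180 470]
K = P̄·Hᵀ·S⁻¹ = [-354/755 9/755; 12/755 -246/755]
x' = x̄ + K·y = [747/755, -486/755]
P' = (I − K·H)·P̄ = [177/755 -6/755; -6/755 164/755]

x' = [747/755, -486/755]
P' = [177/755 -6/755; -6/755 164/755]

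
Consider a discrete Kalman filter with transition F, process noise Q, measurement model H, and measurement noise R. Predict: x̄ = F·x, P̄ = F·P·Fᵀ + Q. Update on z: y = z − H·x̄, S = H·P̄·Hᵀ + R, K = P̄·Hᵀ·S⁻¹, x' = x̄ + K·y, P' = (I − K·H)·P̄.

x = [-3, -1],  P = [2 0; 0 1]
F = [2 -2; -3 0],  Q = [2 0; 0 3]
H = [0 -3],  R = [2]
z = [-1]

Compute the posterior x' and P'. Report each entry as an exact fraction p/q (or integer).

x̄ = F·x = [-4, 9]
P̄ = F·P·Fᵀ + Q = [14 -12; -12 21]
y = z − H·x̄ = [26]
S = H·P̄·Hᵀ + R = [191]
K = P̄·Hᵀ·S⁻¹ = [36/191; -63/191]
x' = x̄ + K·y = [172/191, 81/191]
P' = (I − K·H)·P̄ = [1378/191 -24/191; -24/191 42/191]

x' = [172/191, 81/191]
P' = [1378/191 -24/191; -24/191 42/191]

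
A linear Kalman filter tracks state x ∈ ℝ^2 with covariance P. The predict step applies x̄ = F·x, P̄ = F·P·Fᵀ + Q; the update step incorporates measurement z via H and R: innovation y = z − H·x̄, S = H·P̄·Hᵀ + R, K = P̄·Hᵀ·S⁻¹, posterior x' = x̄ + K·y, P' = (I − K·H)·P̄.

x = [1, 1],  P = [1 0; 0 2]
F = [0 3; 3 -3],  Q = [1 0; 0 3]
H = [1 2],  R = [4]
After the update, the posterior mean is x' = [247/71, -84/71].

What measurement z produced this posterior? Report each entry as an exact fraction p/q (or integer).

x̄ = F·x = [3, 0]
P̄ = F·P·Fᵀ + Q = [19 -18; -18 30]
S = H·P̄·Hᵀ + R = [71]
K = P̄·Hᵀ·S⁻¹ = [-17/71; 42/71]
x' − x̄ = [34/71, -84/71] = K·y
y = (KᵀK)⁻¹·Kᵀ·(x' − x̄) = [-2]
z = y + H·x̄ = [-2] + [3] = [1]

z = [1]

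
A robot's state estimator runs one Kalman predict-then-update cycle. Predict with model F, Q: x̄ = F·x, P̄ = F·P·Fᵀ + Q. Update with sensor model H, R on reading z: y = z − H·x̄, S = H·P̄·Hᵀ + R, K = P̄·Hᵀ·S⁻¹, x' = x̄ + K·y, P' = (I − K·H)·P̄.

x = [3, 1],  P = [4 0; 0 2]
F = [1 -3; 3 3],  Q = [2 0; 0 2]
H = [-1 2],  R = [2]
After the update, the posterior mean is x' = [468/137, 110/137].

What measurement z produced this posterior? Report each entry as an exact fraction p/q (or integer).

z = [-2]

x̄ = F·x = [0, 12]
P̄ = F·P·Fᵀ + Q = [24 -6; -6 56]
S = H·P̄·Hᵀ + R = [274]
K = P̄·Hᵀ·S⁻¹ = [-18/137; 59/137]
x' − x̄ = [468/137, -1534/137] = K·y
y = (KᵀK)⁻¹·Kᵀ·(x' − x̄) = [-26]
z = y + H·x̄ = [-26] + [24] = [-2]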